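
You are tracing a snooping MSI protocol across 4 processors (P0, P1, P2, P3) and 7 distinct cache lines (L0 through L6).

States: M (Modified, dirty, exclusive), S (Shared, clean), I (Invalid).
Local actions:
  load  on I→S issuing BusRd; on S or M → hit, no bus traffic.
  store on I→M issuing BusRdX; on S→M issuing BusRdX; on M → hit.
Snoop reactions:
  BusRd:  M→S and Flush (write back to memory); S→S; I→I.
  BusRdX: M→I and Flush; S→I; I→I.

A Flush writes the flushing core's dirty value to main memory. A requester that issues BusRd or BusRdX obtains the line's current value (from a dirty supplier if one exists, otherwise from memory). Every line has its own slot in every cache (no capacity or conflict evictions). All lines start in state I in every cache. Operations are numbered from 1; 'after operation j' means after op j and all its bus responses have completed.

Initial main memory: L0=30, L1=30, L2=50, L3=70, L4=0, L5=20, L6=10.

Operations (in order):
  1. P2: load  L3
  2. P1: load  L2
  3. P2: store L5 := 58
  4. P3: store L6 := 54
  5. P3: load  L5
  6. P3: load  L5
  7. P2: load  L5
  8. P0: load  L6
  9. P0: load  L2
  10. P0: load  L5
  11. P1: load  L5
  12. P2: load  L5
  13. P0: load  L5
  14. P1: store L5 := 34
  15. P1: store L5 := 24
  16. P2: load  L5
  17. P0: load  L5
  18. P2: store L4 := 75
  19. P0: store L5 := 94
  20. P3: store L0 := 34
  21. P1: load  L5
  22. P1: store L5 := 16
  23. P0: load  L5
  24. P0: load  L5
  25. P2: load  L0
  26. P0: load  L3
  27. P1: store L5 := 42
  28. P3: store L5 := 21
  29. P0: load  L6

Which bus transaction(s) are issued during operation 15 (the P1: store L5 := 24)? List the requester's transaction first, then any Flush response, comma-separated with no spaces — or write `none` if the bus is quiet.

bus = none

[1] P2: load  L3 | P0:I, P1:I, P2:S(70), P3:I | bus: BusRd
[2] P1: load  L2 | P0:I, P1:S(50), P2:I, P3:I | bus: BusRd
[3] P2: store L5 := 58 | P0:I, P1:I, P2:M(58), P3:I | bus: BusRdX
[4] P3: store L6 := 54 | P0:I, P1:I, P2:I, P3:M(54) | bus: BusRdX
[5] P3: load  L5 | P0:I, P1:I, P2:S(58), P3:S(58) | bus: BusRd,Flush
[6] P3: load  L5 | P0:I, P1:I, P2:S(58), P3:S(58) | bus: none
[7] P2: load  L5 | P0:I, P1:I, P2:S(58), P3:S(58) | bus: none
[8] P0: load  L6 | P0:S(54), P1:I, P2:I, P3:S(54) | bus: BusRd,Flush
[9] P0: load  L2 | P0:S(50), P1:S(50), P2:I, P3:I | bus: BusRd
[10] P0: load  L5 | P0:S(58), P1:I, P2:S(58), P3:S(58) | bus: BusRd
[11] P1: load  L5 | P0:S(58), P1:S(58), P2:S(58), P3:S(58) | bus: BusRd
[12] P2: load  L5 | P0:S(58), P1:S(58), P2:S(58), P3:S(58) | bus: none
[13] P0: load  L5 | P0:S(58), P1:S(58), P2:S(58), P3:S(58) | bus: none
[14] P1: store L5 := 34 | P0:I, P1:M(34), P2:I, P3:I | bus: BusRdX
[15] P1: store L5 := 24 | P0:I, P1:M(24), P2:I, P3:I | bus: none
[16] P2: load  L5 | P0:I, P1:S(24), P2:S(24), P3:I | bus: BusRd,Flush
[17] P0: load  L5 | P0:S(24), P1:S(24), P2:S(24), P3:I | bus: BusRd
[18] P2: store L4 := 75 | P0:I, P1:I, P2:M(75), P3:I | bus: BusRdX
[19] P0: store L5 := 94 | P0:M(94), P1:I, P2:I, P3:I | bus: BusRdX
[20] P3: store L0 := 34 | P0:I, P1:I, P2:I, P3:M(34) | bus: BusRdX
[21] P1: load  L5 | P0:S(94), P1:S(94), P2:I, P3:I | bus: BusRd,Flush
[22] P1: store L5 := 16 | P0:I, P1:M(16), P2:I, P3:I | bus: BusRdX
[23] P0: load  L5 | P0:S(16), P1:S(16), P2:I, P3:I | bus: BusRd,Flush
[24] P0: load  L5 | P0:S(16), P1:S(16), P2:I, P3:I | bus: none
[25] P2: load  L0 | P0:I, P1:I, P2:S(34), P3:S(34) | bus: BusRd,Flush
[26] P0: load  L3 | P0:S(70), P1:I, P2:S(70), P3:I | bus: BusRd
[27] P1: store L5 := 42 | P0:I, P1:M(42), P2:I, P3:I | bus: BusRdX
[28] P3: store L5 := 21 | P0:I, P1:I, P2:I, P3:M(21) | bus: BusRdX,Flush
[29] P0: load  L6 | P0:S(54), P1:I, P2:I, P3:S(54) | bus: none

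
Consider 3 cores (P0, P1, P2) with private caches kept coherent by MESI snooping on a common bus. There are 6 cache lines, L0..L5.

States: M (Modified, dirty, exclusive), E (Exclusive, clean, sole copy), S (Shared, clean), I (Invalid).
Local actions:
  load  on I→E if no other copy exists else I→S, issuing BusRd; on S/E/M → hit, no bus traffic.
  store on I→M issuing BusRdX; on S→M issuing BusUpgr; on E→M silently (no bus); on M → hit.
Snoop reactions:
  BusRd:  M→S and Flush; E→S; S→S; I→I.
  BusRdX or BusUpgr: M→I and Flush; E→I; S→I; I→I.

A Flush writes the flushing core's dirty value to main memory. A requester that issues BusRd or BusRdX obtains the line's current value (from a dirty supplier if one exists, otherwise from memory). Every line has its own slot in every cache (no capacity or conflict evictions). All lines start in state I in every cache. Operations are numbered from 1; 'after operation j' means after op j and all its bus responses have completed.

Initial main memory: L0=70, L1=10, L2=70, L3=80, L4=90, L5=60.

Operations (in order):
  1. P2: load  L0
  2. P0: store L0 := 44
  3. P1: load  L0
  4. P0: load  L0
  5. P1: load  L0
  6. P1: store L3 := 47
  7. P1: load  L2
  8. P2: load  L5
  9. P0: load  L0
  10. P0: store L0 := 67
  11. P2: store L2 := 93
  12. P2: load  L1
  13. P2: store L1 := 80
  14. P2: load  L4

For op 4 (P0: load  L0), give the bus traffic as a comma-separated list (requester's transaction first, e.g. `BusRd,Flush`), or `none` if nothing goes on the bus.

step 1: P2: load  L0  ⟶  IIE  (L0)  txn=BusRd  M[L0]=70
step 2: P0: store L0 := 44  ⟶  MII  (L0)  txn=BusRdX  M[L0]=70
step 3: P1: load  L0  ⟶  SSI  (L0)  txn=BusRd+Flush  M[L0]=44
step 4: P0: load  L0  ⟶  SSI  (L0)  txn=∅  M[L0]=44
step 5: P1: load  L0  ⟶  SSI  (L0)  txn=∅  M[L0]=44
step 6: P1: store L3 := 47  ⟶  IMI  (L3)  txn=BusRdX  M[L3]=80
step 7: P1: load  L2  ⟶  IEI  (L2)  txn=BusRd  M[L2]=70
step 8: P2: load  L5  ⟶  IIE  (L5)  txn=BusRd  M[L5]=60
step 9: P0: load  L0  ⟶  SSI  (L0)  txn=∅  M[L0]=44
step 10: P0: store L0 := 67  ⟶  MII  (L0)  txn=BusUpgr  M[L0]=44
step 11: P2: store L2 := 93  ⟶  IIM  (L2)  txn=BusRdX  M[L2]=70
step 12: P2: load  L1  ⟶  IIE  (L1)  txn=BusRd  M[L1]=10
step 13: P2: store L1 := 80  ⟶  IIM  (L1)  txn=∅  M[L1]=10
step 14: P2: load  L4  ⟶  IIE  (L4)  txn=BusRd  M[L4]=90

bus = none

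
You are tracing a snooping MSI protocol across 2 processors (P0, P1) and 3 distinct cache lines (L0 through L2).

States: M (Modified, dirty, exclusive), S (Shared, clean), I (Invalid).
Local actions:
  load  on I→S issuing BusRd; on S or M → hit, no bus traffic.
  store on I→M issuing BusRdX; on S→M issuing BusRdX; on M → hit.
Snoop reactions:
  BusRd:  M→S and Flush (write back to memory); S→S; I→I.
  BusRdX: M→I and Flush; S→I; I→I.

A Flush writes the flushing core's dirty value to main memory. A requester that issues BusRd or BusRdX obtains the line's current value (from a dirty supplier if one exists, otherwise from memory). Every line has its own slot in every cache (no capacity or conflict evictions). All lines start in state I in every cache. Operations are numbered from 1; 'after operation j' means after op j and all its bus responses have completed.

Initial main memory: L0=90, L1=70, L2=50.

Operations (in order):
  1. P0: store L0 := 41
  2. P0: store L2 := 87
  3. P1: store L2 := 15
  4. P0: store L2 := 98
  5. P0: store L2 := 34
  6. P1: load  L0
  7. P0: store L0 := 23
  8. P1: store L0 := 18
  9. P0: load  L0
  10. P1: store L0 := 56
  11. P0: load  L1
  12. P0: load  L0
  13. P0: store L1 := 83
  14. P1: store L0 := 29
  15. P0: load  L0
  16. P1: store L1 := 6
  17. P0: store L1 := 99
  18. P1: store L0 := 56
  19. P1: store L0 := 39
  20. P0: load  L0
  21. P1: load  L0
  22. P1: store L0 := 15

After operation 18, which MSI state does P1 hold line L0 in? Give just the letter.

  op1 P0: store L0 := 41 → M/I on L0; bus BusRdX; mem=90
  op2 P0: store L2 := 87 → M/I on L2; bus BusRdX; mem=50
  op3 P1: store L2 := 15 → I/M on L2; bus BusRdX Flush; mem=87
  op4 P0: store L2 := 98 → M/I on L2; bus BusRdX Flush; mem=15
  op5 P0: store L2 := 34 → M/I on L2; bus (none); mem=15
  op6 P1: load  L0 → S/S on L0; bus BusRd Flush; mem=41
  op7 P0: store L0 := 23 → M/I on L0; bus BusRdX; mem=41
  op8 P1: store L0 := 18 → I/M on L0; bus BusRdX Flush; mem=23
  op9 P0: load  L0 → S/S on L0; bus BusRd Flush; mem=18
  op10 P1: store L0 := 56 → I/M on L0; bus BusRdX; mem=18
  op11 P0: load  L1 → S/I on L1; bus BusRd; mem=70
  op12 P0: load  L0 → S/S on L0; bus BusRd Flush; mem=56
  op13 P0: store L1 := 83 → M/I on L1; bus BusRdX; mem=70
  op14 P1: store L0 := 29 → I/M on L0; bus BusRdX; mem=56
  op15 P0: load  L0 → S/S on L0; bus BusRd Flush; mem=29
  op16 P1: store L1 := 6 → I/M on L1; bus BusRdX Flush; mem=83
  op17 P0: store L1 := 99 → M/I on L1; bus BusRdX Flush; mem=6
  op18 P1: store L0 := 56 → I/M on L0; bus BusRdX; mem=29
  op19 P1: store L0 := 39 → I/M on L0; bus (none); mem=29
  op20 P0: load  L0 → S/S on L0; bus BusRd Flush; mem=39
  op21 P1: load  L0 → S/S on L0; bus (none); mem=39
  op22 P1: store L0 := 15 → I/M on L0; bus BusRdX; mem=39

state = M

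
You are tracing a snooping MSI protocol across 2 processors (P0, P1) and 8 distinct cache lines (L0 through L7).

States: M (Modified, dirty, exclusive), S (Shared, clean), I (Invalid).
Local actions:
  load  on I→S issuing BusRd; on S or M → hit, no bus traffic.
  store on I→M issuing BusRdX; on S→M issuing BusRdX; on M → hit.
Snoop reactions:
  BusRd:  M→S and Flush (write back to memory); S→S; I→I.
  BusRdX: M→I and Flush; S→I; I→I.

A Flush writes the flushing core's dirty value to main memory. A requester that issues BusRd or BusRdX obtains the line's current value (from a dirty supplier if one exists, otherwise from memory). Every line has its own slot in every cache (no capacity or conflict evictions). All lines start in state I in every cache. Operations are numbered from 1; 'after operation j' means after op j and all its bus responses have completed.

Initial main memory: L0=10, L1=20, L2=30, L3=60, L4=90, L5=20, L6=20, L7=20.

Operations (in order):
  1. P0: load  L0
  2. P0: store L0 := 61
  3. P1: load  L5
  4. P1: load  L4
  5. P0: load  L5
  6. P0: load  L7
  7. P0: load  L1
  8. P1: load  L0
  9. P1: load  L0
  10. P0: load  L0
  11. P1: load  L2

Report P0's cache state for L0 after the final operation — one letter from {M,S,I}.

state = S

[1] P0: load  L0 | P0:S(10), P1:I | bus: BusRd
[2] P0: store L0 := 61 | P0:M(61), P1:I | bus: BusRdX
[3] P1: load  L5 | P0:I, P1:S(20) | bus: BusRd
[4] P1: load  L4 | P0:I, P1:S(90) | bus: BusRd
[5] P0: load  L5 | P0:S(20), P1:S(20) | bus: BusRd
[6] P0: load  L7 | P0:S(20), P1:I | bus: BusRd
[7] P0: load  L1 | P0:S(20), P1:I | bus: BusRd
[8] P1: load  L0 | P0:S(61), P1:S(61) | bus: BusRd,Flush
[9] P1: load  L0 | P0:S(61), P1:S(61) | bus: none
[10] P0: load  L0 | P0:S(61), P1:S(61) | bus: none
[11] P1: load  L2 | P0:I, P1:S(30) | bus: BusRd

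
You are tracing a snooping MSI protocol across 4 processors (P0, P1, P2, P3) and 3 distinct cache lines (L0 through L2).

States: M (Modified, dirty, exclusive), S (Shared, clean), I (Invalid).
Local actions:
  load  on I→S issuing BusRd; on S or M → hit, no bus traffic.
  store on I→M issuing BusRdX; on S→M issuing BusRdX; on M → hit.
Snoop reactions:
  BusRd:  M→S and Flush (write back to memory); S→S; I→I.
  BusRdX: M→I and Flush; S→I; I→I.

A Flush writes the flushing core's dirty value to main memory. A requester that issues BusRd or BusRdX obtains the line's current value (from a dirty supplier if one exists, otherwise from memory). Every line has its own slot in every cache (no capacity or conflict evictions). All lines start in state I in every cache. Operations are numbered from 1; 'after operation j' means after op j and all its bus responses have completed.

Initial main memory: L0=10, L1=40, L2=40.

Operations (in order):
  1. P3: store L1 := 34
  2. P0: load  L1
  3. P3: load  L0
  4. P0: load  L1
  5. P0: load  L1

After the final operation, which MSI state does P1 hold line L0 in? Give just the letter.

[1] P3: store L1 := 34 | P0:I, P1:I, P2:I, P3:M(34) | bus: BusRdX
[2] P0: load  L1 | P0:S(34), P1:I, P2:I, P3:S(34) | bus: BusRd,Flush
[3] P3: load  L0 | P0:I, P1:I, P2:I, P3:S(10) | bus: BusRd
[4] P0: load  L1 | P0:S(34), P1:I, P2:I, P3:S(34) | bus: none
[5] P0: load  L1 | P0:S(34), P1:I, P2:I, P3:S(34) | bus: none

state = I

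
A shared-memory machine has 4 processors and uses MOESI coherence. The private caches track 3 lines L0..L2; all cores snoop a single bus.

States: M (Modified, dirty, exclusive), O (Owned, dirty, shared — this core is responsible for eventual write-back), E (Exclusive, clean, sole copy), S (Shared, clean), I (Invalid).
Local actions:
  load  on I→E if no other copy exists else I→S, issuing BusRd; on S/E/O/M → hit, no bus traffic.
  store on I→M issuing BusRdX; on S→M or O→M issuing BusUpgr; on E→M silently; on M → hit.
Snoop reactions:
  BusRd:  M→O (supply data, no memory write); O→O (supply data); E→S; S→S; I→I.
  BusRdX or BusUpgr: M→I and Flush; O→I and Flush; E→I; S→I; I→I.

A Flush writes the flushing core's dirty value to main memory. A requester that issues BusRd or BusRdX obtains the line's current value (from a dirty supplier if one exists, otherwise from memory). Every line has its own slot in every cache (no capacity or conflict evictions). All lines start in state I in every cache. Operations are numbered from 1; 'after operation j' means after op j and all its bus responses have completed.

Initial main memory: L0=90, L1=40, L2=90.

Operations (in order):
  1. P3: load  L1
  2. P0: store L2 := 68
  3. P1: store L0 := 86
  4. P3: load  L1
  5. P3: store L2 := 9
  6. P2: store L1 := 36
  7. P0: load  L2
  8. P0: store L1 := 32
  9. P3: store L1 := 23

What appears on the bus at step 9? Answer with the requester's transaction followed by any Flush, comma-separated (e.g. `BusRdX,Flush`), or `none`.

bus = BusRdX,Flush

step 1: P3: load  L1  ⟶  IIIE  (L1)  txn=BusRd  M[L1]=40
step 2: P0: store L2 := 68  ⟶  MIII  (L2)  txn=BusRdX  M[L2]=90
step 3: P1: store L0 := 86  ⟶  IMII  (L0)  txn=BusRdX  M[L0]=90
step 4: P3: load  L1  ⟶  IIIE  (L1)  txn=∅  M[L1]=40
step 5: P3: store L2 := 9  ⟶  IIIM  (L2)  txn=BusRdX+Flush  M[L2]=68
step 6: P2: store L1 := 36  ⟶  IIMI  (L1)  txn=BusRdX  M[L1]=40
step 7: P0: load  L2  ⟶  SIIO  (L2)  txn=BusRd  M[L2]=68
step 8: P0: store L1 := 32  ⟶  MIII  (L1)  txn=BusRdX+Flush  M[L1]=36
step 9: P3: store L1 := 23  ⟶  IIIM  (L1)  txn=BusRdX+Flush  M[L1]=32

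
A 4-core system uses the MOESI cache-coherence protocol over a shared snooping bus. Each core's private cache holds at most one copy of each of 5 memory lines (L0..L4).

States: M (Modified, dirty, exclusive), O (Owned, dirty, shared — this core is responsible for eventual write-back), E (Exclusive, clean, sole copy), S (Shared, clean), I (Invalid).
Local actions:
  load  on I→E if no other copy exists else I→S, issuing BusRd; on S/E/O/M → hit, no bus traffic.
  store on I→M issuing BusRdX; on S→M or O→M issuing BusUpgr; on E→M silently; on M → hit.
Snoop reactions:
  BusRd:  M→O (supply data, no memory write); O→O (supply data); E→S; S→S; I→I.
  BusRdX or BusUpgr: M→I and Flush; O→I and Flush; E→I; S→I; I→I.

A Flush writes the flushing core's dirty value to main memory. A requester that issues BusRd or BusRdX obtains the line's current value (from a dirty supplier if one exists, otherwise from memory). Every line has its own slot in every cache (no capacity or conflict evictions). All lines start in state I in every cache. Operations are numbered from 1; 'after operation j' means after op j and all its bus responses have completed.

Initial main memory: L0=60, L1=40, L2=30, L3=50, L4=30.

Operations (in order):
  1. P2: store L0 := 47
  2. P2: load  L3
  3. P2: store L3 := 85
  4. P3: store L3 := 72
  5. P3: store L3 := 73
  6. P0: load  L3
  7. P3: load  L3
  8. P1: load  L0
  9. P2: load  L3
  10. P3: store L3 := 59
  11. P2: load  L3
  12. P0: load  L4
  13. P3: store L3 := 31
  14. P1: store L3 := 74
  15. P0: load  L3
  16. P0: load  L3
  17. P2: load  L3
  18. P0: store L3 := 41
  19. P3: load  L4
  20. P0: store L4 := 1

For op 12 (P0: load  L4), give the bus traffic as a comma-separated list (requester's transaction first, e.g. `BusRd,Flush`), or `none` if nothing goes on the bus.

step 1: P2: store L0 := 47  ⟶  IIMI  (L0)  txn=BusRdX  M[L0]=60
step 2: P2: load  L3  ⟶  IIEI  (L3)  txn=BusRd  M[L3]=50
step 3: P2: store L3 := 85  ⟶  IIMI  (L3)  txn=∅  M[L3]=50
step 4: P3: store L3 := 72  ⟶  IIIM  (L3)  txn=BusRdX+Flush  M[L3]=85
step 5: P3: store L3 := 73  ⟶  IIIM  (L3)  txn=∅  M[L3]=85
step 6: P0: load  L3  ⟶  SIIO  (L3)  txn=BusRd  M[L3]=85
step 7: P3: load  L3  ⟶  SIIO  (L3)  txn=∅  M[L3]=85
step 8: P1: load  L0  ⟶  ISOI  (L0)  txn=BusRd  M[L0]=60
step 9: P2: load  L3  ⟶  SISO  (L3)  txn=BusRd  M[L3]=85
step 10: P3: store L3 := 59  ⟶  IIIM  (L3)  txn=BusUpgr  M[L3]=85
step 11: P2: load  L3  ⟶  IISO  (L3)  txn=BusRd  M[L3]=85
step 12: P0: load  L4  ⟶  EIII  (L4)  txn=BusRd  M[L4]=30
step 13: P3: store L3 := 31  ⟶  IIIM  (L3)  txn=BusUpgr  M[L3]=85
step 14: P1: store L3 := 74  ⟶  IMII  (L3)  txn=BusRdX+Flush  M[L3]=31
step 15: P0: load  L3  ⟶  SOII  (L3)  txn=BusRd  M[L3]=31
step 16: P0: load  L3  ⟶  SOII  (L3)  txn=∅  M[L3]=31
step 17: P2: load  L3  ⟶  SOSI  (L3)  txn=BusRd  M[L3]=31
step 18: P0: store L3 := 41  ⟶  MIII  (L3)  txn=BusUpgr+Flush  M[L3]=74
step 19: P3: load  L4  ⟶  SIIS  (L4)  txn=BusRd  M[L4]=30
step 20: P0: store L4 := 1  ⟶  MIII  (L4)  txn=BusUpgr  M[L4]=30

bus = BusRd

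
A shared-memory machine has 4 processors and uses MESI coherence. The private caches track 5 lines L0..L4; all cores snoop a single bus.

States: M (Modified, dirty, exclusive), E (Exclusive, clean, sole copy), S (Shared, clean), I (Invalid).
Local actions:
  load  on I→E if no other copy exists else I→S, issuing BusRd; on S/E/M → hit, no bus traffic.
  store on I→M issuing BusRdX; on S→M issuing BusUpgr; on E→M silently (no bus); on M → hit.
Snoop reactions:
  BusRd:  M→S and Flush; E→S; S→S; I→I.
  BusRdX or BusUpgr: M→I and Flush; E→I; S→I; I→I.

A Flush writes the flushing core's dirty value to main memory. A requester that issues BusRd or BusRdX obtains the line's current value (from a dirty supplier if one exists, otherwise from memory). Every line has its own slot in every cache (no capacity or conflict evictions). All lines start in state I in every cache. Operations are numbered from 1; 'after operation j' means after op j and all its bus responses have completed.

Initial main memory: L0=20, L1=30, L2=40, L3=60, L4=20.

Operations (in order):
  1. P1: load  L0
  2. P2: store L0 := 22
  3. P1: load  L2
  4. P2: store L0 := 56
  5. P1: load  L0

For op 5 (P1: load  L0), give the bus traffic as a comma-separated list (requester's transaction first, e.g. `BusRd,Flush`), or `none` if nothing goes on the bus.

1. P1: load  L0  bus=[BusRd]  L0: P0=I P1=E P2=I P3=I  mem[L0]=20
2. P2: store L0 := 22  bus=[BusRdX]  L0: P0=I P1=I P2=M P3=I  mem[L0]=20
3. P1: load  L2  bus=[BusRd]  L2: P0=I P1=E P2=I P3=I  mem[L2]=40
4. P2: store L0 := 56  bus=[-]  L0: P0=I P1=I P2=M P3=I  mem[L0]=20
5. P1: load  L0  bus=[BusRd,Flush]  L0: P0=I P1=S P2=S P3=I  mem[L0]=56

bus = BusRd,Flush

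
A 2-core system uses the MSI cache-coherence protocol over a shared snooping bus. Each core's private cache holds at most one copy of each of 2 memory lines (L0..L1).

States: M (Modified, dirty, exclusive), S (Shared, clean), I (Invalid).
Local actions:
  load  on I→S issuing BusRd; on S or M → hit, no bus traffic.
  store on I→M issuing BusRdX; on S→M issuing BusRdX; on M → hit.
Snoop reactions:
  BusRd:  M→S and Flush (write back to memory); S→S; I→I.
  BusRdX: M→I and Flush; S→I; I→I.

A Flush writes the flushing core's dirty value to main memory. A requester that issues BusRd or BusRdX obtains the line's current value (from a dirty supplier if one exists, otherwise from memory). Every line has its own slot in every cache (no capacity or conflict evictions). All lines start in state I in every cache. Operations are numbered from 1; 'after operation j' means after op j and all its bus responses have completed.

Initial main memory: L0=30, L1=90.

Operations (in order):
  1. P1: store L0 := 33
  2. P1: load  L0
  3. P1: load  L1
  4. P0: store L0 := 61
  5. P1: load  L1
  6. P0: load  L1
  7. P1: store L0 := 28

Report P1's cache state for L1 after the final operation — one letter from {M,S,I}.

state = S

  op1 P1: store L0 := 33 → I/M on L0; bus BusRdX; mem=30
  op2 P1: load  L0 → I/M on L0; bus (none); mem=30
  op3 P1: load  L1 → I/S on L1; bus BusRd; mem=90
  op4 P0: store L0 := 61 → M/I on L0; bus BusRdX Flush; mem=33
  op5 P1: load  L1 → I/S on L1; bus (none); mem=90
  op6 P0: load  L1 → S/S on L1; bus BusRd; mem=90
  op7 P1: store L0 := 28 → I/M on L0; bus BusRdX Flush; mem=61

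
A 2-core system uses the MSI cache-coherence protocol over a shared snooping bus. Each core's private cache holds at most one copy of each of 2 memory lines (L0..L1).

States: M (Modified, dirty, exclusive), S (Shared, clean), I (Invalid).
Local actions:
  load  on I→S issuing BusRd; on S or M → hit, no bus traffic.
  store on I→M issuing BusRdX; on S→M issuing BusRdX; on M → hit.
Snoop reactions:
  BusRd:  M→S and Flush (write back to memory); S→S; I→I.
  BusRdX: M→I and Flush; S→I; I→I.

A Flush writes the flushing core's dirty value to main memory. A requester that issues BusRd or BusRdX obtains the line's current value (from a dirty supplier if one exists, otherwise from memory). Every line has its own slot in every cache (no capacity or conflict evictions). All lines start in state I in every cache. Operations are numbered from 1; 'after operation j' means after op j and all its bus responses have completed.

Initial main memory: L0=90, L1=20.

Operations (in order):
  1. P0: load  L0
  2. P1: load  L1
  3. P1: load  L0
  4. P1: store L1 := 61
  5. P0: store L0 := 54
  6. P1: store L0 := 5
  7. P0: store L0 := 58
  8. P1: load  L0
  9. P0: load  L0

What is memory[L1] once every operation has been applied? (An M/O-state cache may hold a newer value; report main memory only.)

memory[L1] = 20

step 1: P0: load  L0  ⟶  SI  (L0)  txn=BusRd  M[L0]=90
step 2: P1: load  L1  ⟶  IS  (L1)  txn=BusRd  M[L1]=20
step 3: P1: load  L0  ⟶  SS  (L0)  txn=BusRd  M[L0]=90
step 4: P1: store L1 := 61  ⟶  IM  (L1)  txn=BusRdX  M[L1]=20
step 5: P0: store L0 := 54  ⟶  MI  (L0)  txn=BusRdX  M[L0]=90
step 6: P1: store L0 := 5  ⟶  IM  (L0)  txn=BusRdX+Flush  M[L0]=54
step 7: P0: store L0 := 58  ⟶  MI  (L0)  txn=BusRdX+Flush  M[L0]=5
step 8: P1: load  L0  ⟶  SS  (L0)  txn=BusRd+Flush  M[L0]=58
step 9: P0: load  L0  ⟶  SS  (L0)  txn=∅  M[L0]=58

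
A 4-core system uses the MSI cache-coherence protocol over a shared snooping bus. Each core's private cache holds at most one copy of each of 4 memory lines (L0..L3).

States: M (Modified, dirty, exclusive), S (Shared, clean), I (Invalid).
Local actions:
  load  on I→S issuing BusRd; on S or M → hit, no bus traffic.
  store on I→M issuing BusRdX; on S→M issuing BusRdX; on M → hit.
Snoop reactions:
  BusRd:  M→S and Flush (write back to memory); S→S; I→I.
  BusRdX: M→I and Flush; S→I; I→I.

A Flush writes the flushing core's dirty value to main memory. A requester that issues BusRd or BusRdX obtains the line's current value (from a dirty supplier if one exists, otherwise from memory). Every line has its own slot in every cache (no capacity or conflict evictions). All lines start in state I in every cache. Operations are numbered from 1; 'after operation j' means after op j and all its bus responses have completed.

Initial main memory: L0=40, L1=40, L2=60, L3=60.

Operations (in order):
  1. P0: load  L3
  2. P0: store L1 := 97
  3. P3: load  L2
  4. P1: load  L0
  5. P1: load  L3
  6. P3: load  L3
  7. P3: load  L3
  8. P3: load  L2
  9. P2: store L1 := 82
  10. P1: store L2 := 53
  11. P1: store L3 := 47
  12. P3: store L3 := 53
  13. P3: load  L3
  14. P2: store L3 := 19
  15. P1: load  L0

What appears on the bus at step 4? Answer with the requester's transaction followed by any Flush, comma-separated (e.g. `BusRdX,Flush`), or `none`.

bus = BusRd

  op1 P0: load  L3 → S/I/I/I on L3; bus BusRd; mem=60
  op2 P0: store L1 := 97 → M/I/I/I on L1; bus BusRdX; mem=40
  op3 P3: load  L2 → I/I/I/S on L2; bus BusRd; mem=60
  op4 P1: load  L0 → I/S/I/I on L0; bus BusRd; mem=40
  op5 P1: load  L3 → S/S/I/I on L3; bus BusRd; mem=60
  op6 P3: load  L3 → S/S/I/S on L3; bus BusRd; mem=60
  op7 P3: load  L3 → S/S/I/S on L3; bus (none); mem=60
  op8 P3: load  L2 → I/I/I/S on L2; bus (none); mem=60
  op9 P2: store L1 := 82 → I/I/M/I on L1; bus BusRdX Flush; mem=97
  op10 P1: store L2 := 53 → I/M/I/I on L2; bus BusRdX; mem=60
  op11 P1: store L3 := 47 → I/M/I/I on L3; bus BusRdX; mem=60
  op12 P3: store L3 := 53 → I/I/I/M on L3; bus BusRdX Flush; mem=47
  op13 P3: load  L3 → I/I/I/M on L3; bus (none); mem=47
  op14 P2: store L3 := 19 → I/I/M/I on L3; bus BusRdX Flush; mem=53
  op15 P1: load  L0 → I/S/I/I on L0; bus (none); mem=40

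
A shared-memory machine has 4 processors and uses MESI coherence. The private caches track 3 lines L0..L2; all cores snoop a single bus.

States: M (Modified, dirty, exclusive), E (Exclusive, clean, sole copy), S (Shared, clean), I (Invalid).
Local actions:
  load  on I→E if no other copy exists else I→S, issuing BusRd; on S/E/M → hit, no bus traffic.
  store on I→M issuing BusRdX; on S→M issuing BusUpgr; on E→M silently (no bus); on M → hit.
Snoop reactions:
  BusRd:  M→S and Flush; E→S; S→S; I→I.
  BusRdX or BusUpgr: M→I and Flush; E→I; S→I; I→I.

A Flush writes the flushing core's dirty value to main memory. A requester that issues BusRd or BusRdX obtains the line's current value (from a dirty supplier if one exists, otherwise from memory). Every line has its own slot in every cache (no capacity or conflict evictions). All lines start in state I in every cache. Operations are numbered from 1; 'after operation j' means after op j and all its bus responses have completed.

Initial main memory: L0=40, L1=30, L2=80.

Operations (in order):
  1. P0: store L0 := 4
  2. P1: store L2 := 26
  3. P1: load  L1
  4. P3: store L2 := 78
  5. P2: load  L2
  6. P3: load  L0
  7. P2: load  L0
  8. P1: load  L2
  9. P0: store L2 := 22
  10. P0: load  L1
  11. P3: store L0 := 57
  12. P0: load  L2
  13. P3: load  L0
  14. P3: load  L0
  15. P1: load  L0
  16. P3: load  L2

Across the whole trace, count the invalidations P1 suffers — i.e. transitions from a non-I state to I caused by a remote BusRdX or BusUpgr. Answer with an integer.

invalidations = 2

  op1 P0: store L0 := 4 → M/I/I/I on L0; bus BusRdX; mem=40
  op2 P1: store L2 := 26 → I/M/I/I on L2; bus BusRdX; mem=80
  op3 P1: load  L1 → I/E/I/I on L1; bus BusRd; mem=30
  op4 P3: store L2 := 78 → I/I/I/M on L2; bus BusRdX Flush; mem=26
  op5 P2: load  L2 → I/I/S/S on L2; bus BusRd Flush; mem=78
  op6 P3: load  L0 → S/I/I/S on L0; bus BusRd Flush; mem=4
  op7 P2: load  L0 → S/I/S/S on L0; bus BusRd; mem=4
  op8 P1: load  L2 → I/S/S/S on L2; bus BusRd; mem=78
  op9 P0: store L2 := 22 → M/I/I/I on L2; bus BusRdX; mem=78
  op10 P0: load  L1 → S/S/I/I on L1; bus BusRd; mem=30
  op11 P3: store L0 := 57 → I/I/I/M on L0; bus BusUpgr; mem=4
  op12 P0: load  L2 → M/I/I/I on L2; bus (none); mem=78
  op13 P3: load  L0 → I/I/I/M on L0; bus (none); mem=4
  op14 P3: load  L0 → I/I/I/M on L0; bus (none); mem=4
  op15 P1: load  L0 → I/S/I/S on L0; bus BusRd Flush; mem=57
  op16 P3: load  L2 → S/I/I/S on L2; bus BusRd Flush; mem=22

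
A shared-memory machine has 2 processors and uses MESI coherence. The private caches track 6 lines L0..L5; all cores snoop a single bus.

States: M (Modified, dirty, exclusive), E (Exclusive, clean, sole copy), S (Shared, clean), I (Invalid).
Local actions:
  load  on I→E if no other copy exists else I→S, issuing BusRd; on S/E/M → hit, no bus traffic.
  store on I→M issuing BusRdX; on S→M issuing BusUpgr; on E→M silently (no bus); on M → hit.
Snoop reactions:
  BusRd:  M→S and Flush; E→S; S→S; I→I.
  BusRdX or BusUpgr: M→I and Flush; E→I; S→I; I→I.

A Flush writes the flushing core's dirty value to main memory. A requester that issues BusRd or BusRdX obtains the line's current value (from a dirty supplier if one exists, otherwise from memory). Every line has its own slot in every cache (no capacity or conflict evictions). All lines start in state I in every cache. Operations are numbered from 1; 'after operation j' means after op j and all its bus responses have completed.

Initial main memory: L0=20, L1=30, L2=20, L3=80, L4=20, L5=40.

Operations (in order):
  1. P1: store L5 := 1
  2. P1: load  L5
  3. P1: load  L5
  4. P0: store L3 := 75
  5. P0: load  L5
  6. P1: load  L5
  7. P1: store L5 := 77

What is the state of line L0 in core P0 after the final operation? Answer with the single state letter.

[1] P1: store L5 := 1 | P0:I, P1:M(1) | bus: BusRdX
[2] P1: load  L5 | P0:I, P1:M(1) | bus: none
[3] P1: load  L5 | P0:I, P1:M(1) | bus: none
[4] P0: store L3 := 75 | P0:M(75), P1:I | bus: BusRdX
[5] P0: load  L5 | P0:S(1), P1:S(1) | bus: BusRd,Flush
[6] P1: load  L5 | P0:S(1), P1:S(1) | bus: none
[7] P1: store L5 := 77 | P0:I, P1:M(77) | bus: BusUpgr

state = I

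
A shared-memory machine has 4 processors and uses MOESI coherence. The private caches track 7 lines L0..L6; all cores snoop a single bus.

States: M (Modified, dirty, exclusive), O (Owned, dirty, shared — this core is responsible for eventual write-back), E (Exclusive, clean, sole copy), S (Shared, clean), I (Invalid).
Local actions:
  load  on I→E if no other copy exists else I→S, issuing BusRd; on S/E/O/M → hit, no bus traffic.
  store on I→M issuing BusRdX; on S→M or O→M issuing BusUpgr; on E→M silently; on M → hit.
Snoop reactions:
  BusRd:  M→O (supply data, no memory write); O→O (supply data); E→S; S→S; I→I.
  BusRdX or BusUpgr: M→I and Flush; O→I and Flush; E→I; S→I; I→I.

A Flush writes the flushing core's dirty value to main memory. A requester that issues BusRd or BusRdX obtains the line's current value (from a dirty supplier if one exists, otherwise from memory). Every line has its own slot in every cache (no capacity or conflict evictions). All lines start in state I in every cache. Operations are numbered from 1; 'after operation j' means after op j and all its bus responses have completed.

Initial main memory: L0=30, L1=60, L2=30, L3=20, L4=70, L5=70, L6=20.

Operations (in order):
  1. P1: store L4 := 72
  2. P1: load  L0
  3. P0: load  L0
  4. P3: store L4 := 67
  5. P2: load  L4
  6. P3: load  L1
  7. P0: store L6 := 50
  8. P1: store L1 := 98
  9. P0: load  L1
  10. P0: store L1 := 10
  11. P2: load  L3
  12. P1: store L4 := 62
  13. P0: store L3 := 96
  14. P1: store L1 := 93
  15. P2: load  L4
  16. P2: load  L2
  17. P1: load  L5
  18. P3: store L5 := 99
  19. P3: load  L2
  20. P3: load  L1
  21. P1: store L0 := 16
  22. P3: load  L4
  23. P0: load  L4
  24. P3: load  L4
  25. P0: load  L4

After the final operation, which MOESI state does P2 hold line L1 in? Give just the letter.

1. P1: store L4 := 72  bus=[BusRdX]  L4: P0=I P1=M P2=I P3=I  mem[L4]=70
2. P1: load  L0  bus=[BusRd]  L0: P0=I P1=E P2=I P3=I  mem[L0]=30
3. P0: load  L0  bus=[BusRd]  L0: P0=S P1=S P2=I P3=I  mem[L0]=30
4. P3: store L4 := 67  bus=[BusRdX,Flush]  L4: P0=I P1=I P2=I P3=M  mem[L4]=72
5. P2: load  L4  bus=[BusRd]  L4: P0=I P1=I P2=S P3=O  mem[L4]=72
6. P3: load  L1  bus=[BusRd]  L1: P0=I P1=I P2=I P3=E  mem[L1]=60
7. P0: store L6 := 50  bus=[BusRdX]  L6: P0=M P1=I P2=I P3=I  mem[L6]=20
8. P1: store L1 := 98  bus=[BusRdX]  L1: P0=I P1=M P2=I P3=I  mem[L1]=60
9. P0: load  L1  bus=[BusRd]  L1: P0=S P1=O P2=I P3=I  mem[L1]=60
10. P0: store L1 := 10  bus=[BusUpgr,Flush]  L1: P0=M P1=I P2=I P3=I  mem[L1]=98
11. P2: load  L3  bus=[BusRd]  L3: P0=I P1=I P2=E P3=I  mem[L3]=20
12. P1: store L4 := 62  bus=[BusRdX,Flush]  L4: P0=I P1=M P2=I P3=I  mem[L4]=67
13. P0: store L3 := 96  bus=[BusRdX]  L3: P0=M P1=I P2=I P3=I  mem[L3]=20
14. P1: store L1 := 93  bus=[BusRdX,Flush]  L1: P0=I P1=M P2=I P3=I  mem[L1]=10
15. P2: load  L4  bus=[BusRd]  L4: P0=I P1=O P2=S P3=I  mem[L4]=67
16. P2: load  L2  bus=[BusRd]  L2: P0=I P1=I P2=E P3=I  mem[L2]=30
17. P1: load  L5  bus=[BusRd]  L5: P0=I P1=E P2=I P3=I  mem[L5]=70
18. P3: store L5 := 99  bus=[BusRdX]  L5: P0=I P1=I P2=I P3=M  mem[L5]=70
19. P3: load  L2  bus=[BusRd]  L2: P0=I P1=I P2=S P3=S  mem[L2]=30
20. P3: load  L1  bus=[BusRd]  L1: P0=I P1=O P2=I P3=S  mem[L1]=10
21. P1: store L0 := 16  bus=[BusUpgr]  L0: P0=I P1=M P2=I P3=I  mem[L0]=30
22. P3: load  L4  bus=[BusRd]  L4: P0=I P1=O P2=S P3=S  mem[L4]=67
23. P0: load  L4  bus=[BusRd]  L4: P0=S P1=O P2=S P3=S  mem[L4]=67
24. P3: load  L4  bus=[-]  L4: P0=S P1=O P2=S P3=S  mem[L4]=67
25. P0: load  L4  bus=[-]  L4: P0=S P1=O P2=S P3=S  mem[L4]=67

state = I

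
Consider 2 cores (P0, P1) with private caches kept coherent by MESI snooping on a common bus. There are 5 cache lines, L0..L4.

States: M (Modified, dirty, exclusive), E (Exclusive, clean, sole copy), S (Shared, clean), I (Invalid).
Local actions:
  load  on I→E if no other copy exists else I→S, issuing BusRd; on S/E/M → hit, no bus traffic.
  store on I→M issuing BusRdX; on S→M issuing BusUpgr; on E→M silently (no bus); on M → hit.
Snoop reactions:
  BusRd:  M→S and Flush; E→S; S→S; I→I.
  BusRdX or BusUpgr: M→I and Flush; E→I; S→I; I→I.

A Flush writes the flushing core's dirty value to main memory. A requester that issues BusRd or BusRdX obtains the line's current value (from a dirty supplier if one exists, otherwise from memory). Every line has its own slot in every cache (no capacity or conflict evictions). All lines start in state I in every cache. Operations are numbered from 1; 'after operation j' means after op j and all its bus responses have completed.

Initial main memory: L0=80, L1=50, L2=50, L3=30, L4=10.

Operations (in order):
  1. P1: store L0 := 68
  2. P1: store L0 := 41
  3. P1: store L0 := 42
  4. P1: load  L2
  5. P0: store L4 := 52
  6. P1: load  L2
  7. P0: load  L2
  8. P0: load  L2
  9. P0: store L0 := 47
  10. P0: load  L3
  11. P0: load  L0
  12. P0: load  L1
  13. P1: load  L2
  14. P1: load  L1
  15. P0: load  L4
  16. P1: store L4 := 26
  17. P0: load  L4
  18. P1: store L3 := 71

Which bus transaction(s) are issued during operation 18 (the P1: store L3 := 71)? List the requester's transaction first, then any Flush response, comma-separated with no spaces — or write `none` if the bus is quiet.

  op1 P1: store L0 := 68 → I/M on L0; bus BusRdX; mem=80
  op2 P1: store L0 := 41 → I/M on L0; bus (none); mem=80
  op3 P1: store L0 := 42 → I/M on L0; bus (none); mem=80
  op4 P1: load  L2 → I/E on L2; bus BusRd; mem=50
  op5 P0: store L4 := 52 → M/I on L4; bus BusRdX; mem=10
  op6 P1: load  L2 → I/E on L2; bus (none); mem=50
  op7 P0: load  L2 → S/S on L2; bus BusRd; mem=50
  op8 P0: load  L2 → S/S on L2; bus (none); mem=50
  op9 P0: store L0 := 47 → M/I on L0; bus BusRdX Flush; mem=42
  op10 P0: load  L3 → E/I on L3; bus BusRd; mem=30
  op11 P0: load  L0 → M/I on L0; bus (none); mem=42
  op12 P0: load  L1 → E/I on L1; bus BusRd; mem=50
  op13 P1: load  L2 → S/S on L2; bus (none); mem=50
  op14 P1: load  L1 → S/S on L1; bus BusRd; mem=50
  op15 P0: load  L4 → M/I on L4; bus (none); mem=10
  op16 P1: store L4 := 26 → I/M on L4; bus BusRdX Flush; mem=52
  op17 P0: load  L4 → S/S on L4; bus BusRd Flush; mem=26
  op18 P1: store L3 := 71 → I/M on L3; bus BusRdX; mem=30

bus = BusRdX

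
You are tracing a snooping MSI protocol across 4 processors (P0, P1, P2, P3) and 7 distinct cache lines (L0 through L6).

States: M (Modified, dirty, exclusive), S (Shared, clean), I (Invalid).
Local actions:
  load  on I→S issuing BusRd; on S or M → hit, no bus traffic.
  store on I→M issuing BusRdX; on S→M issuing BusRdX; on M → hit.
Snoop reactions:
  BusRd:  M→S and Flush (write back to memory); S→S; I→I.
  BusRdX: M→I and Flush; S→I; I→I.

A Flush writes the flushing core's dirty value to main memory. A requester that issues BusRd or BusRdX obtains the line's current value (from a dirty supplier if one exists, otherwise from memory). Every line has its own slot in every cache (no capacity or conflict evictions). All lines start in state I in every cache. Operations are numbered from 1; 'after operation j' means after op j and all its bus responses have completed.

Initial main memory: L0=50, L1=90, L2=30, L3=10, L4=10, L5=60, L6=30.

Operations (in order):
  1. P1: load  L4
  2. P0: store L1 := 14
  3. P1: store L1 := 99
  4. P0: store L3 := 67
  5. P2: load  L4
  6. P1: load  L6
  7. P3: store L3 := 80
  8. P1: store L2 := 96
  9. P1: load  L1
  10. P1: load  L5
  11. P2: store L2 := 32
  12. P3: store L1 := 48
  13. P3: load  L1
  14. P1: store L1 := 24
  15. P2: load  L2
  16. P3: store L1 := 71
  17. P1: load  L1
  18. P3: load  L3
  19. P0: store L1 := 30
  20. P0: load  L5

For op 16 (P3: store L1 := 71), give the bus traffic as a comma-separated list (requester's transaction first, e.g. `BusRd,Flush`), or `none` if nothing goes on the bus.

bus = BusRdX,Flush

step 1: P1: load  L4  ⟶  ISII  (L4)  txn=BusRd  M[L4]=10
step 2: P0: store L1 := 14  ⟶  MIII  (L1)  txn=BusRdX  M[L1]=90
step 3: P1: store L1 := 99  ⟶  IMII  (L1)  txn=BusRdX+Flush  M[L1]=14
step 4: P0: store L3 := 67  ⟶  MIII  (L3)  txn=BusRdX  M[L3]=10
step 5: P2: load  L4  ⟶  ISSI  (L4)  txn=BusRd  M[L4]=10
step 6: P1: load  L6  ⟶  ISII  (L6)  txn=BusRd  M[L6]=30
step 7: P3: store L3 := 80  ⟶  IIIM  (L3)  txn=BusRdX+Flush  M[L3]=67
step 8: P1: store L2 := 96  ⟶  IMII  (L2)  txn=BusRdX  M[L2]=30
step 9: P1: load  L1  ⟶  IMII  (L1)  txn=∅  M[L1]=14
step 10: P1: load  L5  ⟶  ISII  (L5)  txn=BusRd  M[L5]=60
step 11: P2: store L2 := 32  ⟶  IIMI  (L2)  txn=BusRdX+Flush  M[L2]=96
step 12: P3: store L1 := 48  ⟶  IIIM  (L1)  txn=BusRdX+Flush  M[L1]=99
step 13: P3: load  L1  ⟶  IIIM  (L1)  txn=∅  M[L1]=99
step 14: P1: store L1 := 24  ⟶  IMII  (L1)  txn=BusRdX+Flush  M[L1]=48
step 15: P2: load  L2  ⟶  IIMI  (L2)  txn=∅  M[L2]=96
step 16: P3: store L1 := 71  ⟶  IIIM  (L1)  txn=BusRdX+Flush  M[L1]=24
step 17: P1: load  L1  ⟶  ISIS  (L1)  txn=BusRd+Flush  M[L1]=71
step 18: P3: load  L3  ⟶  IIIM  (L3)  txn=∅  M[L3]=67
step 19: P0: store L1 := 30  ⟶  MIII  (L1)  txn=BusRdX  M[L1]=71
step 20: P0: load  L5  ⟶  SSII  (L5)  txn=BusRd  M[L5]=60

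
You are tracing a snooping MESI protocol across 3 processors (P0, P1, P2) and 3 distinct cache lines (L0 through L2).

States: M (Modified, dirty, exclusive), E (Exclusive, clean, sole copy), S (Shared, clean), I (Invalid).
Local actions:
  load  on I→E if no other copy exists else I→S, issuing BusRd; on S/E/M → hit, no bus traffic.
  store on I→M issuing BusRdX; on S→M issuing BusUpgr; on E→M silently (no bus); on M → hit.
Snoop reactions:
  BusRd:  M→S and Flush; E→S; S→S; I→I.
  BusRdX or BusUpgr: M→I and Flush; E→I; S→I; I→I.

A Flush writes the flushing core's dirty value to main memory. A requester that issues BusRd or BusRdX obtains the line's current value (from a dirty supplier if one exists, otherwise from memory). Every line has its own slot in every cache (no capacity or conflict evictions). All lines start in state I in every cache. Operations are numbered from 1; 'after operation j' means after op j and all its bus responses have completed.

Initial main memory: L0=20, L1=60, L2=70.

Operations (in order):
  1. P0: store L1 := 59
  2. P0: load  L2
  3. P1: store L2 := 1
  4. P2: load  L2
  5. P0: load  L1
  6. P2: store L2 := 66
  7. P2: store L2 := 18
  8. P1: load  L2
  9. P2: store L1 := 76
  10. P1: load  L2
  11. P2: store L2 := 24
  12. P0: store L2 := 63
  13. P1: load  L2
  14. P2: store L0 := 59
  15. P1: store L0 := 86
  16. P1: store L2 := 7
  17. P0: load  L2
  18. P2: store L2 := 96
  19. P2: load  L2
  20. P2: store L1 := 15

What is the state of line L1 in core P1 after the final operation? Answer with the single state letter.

state = I

[1] P0: store L1 := 59 | P0:M(59), P1:I, P2:I | bus: BusRdX
[2] P0: load  L2 | P0:E(70), P1:I, P2:I | bus: BusRd
[3] P1: store L2 := 1 | P0:I, P1:M(1), P2:I | bus: BusRdX
[4] P2: load  L2 | P0:I, P1:S(1), P2:S(1) | bus: BusRd,Flush
[5] P0: load  L1 | P0:M(59), P1:I, P2:I | bus: none
[6] P2: store L2 := 66 | P0:I, P1:I, P2:M(66) | bus: BusUpgr
[7] P2: store L2 := 18 | P0:I, P1:I, P2:M(18) | bus: none
[8] P1: load  L2 | P0:I, P1:S(18), P2:S(18) | bus: BusRd,Flush
[9] P2: store L1 := 76 | P0:I, P1:I, P2:M(76) | bus: BusRdX,Flush
[10] P1: load  L2 | P0:I, P1:S(18), P2:S(18) | bus: none
[11] P2: store L2 := 24 | P0:I, P1:I, P2:M(24) | bus: BusUpgr
[12] P0: store L2 := 63 | P0:M(63), P1:I, P2:I | bus: BusRdX,Flush
[13] P1: load  L2 | P0:S(63), P1:S(63), P2:I | bus: BusRd,Flush
[14] P2: store L0 := 59 | P0:I, P1:I, P2:M(59) | bus: BusRdX
[15] P1: store L0 := 86 | P0:I, P1:M(86), P2:I | bus: BusRdX,Flush
[16] P1: store L2 := 7 | P0:I, P1:M(7), P2:I | bus: BusUpgr
[17] P0: load  L2 | P0:S(7), P1:S(7), P2:I | bus: BusRd,Flush
[18] P2: store L2 := 96 | P0:I, P1:I, P2:M(96) | bus: BusRdX
[19] P2: load  L2 | P0:I, P1:I, P2:M(96) | bus: none
[20] P2: store L1 := 15 | P0:I, P1:I, P2:M(15) | bus: none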